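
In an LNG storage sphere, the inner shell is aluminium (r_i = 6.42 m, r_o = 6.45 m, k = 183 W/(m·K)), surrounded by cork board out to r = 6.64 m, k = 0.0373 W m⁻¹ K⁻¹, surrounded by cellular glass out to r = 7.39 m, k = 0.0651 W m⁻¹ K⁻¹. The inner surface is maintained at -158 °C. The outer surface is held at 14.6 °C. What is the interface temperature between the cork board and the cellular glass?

T = -100.0 °C

Treat each layer as a resistance in series:
  R_aluminium = (1/6.42 − 1/6.45)/(4πk) = 7.245×10^-4/(4π·183) = 3.150×10^-7 K/W
  R_cork board = (1/6.45 − 1/6.64)/(4πk) = 0.004436/(4π·0.0373) = 0.009465 K/W
  R_cellular glass = (1/6.64 − 1/7.39)/(4πk) = 0.01528/(4π·0.0651) = 0.01868 K/W
ΣR = 3.150×10^-7 + 0.009465 + 0.01868 = 0.02815 K/W
Q = ΔT/ΣR = (-158 °C − 14.6 °C)/0.02815 = -6131 W
From the inner boundary to the cork board/cellular glass interface, ΣR_partial = 0.009465 K/W.
T_interface = T_in − Q·ΣR_partial = -158 °C − (-6131)(0.009465) = -100.0 °C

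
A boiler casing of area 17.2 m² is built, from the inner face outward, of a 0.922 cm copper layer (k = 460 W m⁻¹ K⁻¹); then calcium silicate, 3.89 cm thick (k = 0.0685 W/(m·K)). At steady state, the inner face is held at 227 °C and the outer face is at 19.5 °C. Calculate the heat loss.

Resistance network (inner→outer):
  R_copper = L/(kA) = 0.00922/(460·17.2) = 1.165×10^-6 K/W
  R_calcium silicate = L/(kA) = 0.0389/(0.0685·17.2) = 0.03302 K/W
ΣR = 1.165×10^-6 + 0.03302 = 0.03302 K/W
Q = ΔT/ΣR = (227 °C − 19.5 °C)/0.03302 = 6280 W

Q = 6.28 kW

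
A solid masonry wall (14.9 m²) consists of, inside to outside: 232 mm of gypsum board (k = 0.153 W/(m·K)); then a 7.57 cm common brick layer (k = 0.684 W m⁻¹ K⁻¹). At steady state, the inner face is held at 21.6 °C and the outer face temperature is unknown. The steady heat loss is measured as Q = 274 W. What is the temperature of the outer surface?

Series resistances:
  R_gypsum board = L/(kA) = 0.232/(0.153·14.9) = 0.1018 K/W
  R_common brick = L/(kA) = 0.0757/(0.684·14.9) = 0.007428 K/W
ΣR = 0.1092 K/W
ΔT = Q·ΣR = 274 × 0.1092 = 29.92 K
Heat flows outward, so T_out = T_in − ΔT = 21.6 − 29.92 = -8.32 °C

T_out = -8.32 °C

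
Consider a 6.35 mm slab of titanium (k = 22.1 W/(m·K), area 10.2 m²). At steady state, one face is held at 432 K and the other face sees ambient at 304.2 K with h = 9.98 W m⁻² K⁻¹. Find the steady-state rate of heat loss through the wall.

Q = 13000 W

Treat each layer as a resistance in series:
  R_titanium = L/(kA) = 0.00635/(22.1·10.2) = 2.817×10^-5 K/W
  R_conv,out = 1/(hA) = 1/(9.98·10.2) = 0.009824 K/W
ΣR = 2.817×10^-5 + 0.009824 = 0.009852 K/W
Q = ΔT/ΣR = (432 K − 304.2 K)/0.009852 = 13000 W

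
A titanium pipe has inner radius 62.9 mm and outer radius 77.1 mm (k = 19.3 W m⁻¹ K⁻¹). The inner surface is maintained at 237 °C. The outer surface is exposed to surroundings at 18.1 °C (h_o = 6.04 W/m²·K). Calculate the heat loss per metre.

Q' = 637 W/m

Series thermal resistances, inner to outer:
  R'_titanium = ln(0.0771/0.0629)/(2πk) = 0.2036/(2π·19.3) = 0.001679 m·K/W
  R'_conv,out = 1/(2πr h) = 1/(2π·0.0771·6.04) = 0.3418 m·K/W
ΣR = 0.001679 + 0.3418 = 0.3435 m·K/W
Q' = ΔT/ΣR = (237 °C − 18.1 °C)/0.3435 = 637 W/m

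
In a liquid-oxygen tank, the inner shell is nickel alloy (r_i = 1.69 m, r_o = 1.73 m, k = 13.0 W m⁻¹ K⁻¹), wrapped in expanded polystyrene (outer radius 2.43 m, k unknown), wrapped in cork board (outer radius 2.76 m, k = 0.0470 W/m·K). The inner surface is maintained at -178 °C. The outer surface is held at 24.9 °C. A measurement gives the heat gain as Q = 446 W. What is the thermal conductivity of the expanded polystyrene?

k = 0.0357 W/m·K

ΣR = ΔT/Q = |-178 − 24.9|/446 = 0.4549 K/W
Known resistances:
  R_nickel alloy = (1/1.69 − 1/1.73)/(4πk) = 0.01368/(4π·13.0) = 8.375×10^-5 K/W
  R_cork board = (1/2.43 − 1/2.76)/(4πk) = 0.04920/(4π·0.0470) = 0.08331 K/W
R_expanded polystyrene = ΣR − ΣR_known = 0.4549 − 0.08339 = 0.3715 K/W
(1/r₁−1/r₂)/(4πk) = 0.3715 ⇒ k = 0.1665/(4π·0.3715) = 0.0357 W/m·K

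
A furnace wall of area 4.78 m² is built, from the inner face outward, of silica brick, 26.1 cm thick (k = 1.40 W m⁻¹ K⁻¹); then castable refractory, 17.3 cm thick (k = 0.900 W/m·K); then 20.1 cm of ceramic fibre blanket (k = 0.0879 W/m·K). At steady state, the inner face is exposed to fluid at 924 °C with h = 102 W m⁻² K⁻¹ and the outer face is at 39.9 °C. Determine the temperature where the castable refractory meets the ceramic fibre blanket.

T = 796 °C

Series thermal resistances, inner to outer:
  R_conv,in = 1/(hA) = 1/(102·4.78) = 0.002051 K/W
  R_silica brick = L/(kA) = 0.261/(1.40·4.78) = 0.03900 K/W
  R_castable refractory = L/(kA) = 0.173/(0.900·4.78) = 0.04021 K/W
  R_ceramic fibre blanket = L/(kA) = 0.201/(0.0879·4.78) = 0.4784 K/W
ΣR = 0.002051 + 0.03900 + 0.04021 + 0.4784 = 0.5597 K/W
Q = ΔT/ΣR = (924 °C − 39.9 °C)/0.5597 = 1580 W
From the inner boundary to the castable refractory/ceramic fibre blanket interface, ΣR_partial = 0.08126 K/W.
T_interface = T_in − Q·ΣR_partial = 924 °C − (1580)(0.08126) = 796 °C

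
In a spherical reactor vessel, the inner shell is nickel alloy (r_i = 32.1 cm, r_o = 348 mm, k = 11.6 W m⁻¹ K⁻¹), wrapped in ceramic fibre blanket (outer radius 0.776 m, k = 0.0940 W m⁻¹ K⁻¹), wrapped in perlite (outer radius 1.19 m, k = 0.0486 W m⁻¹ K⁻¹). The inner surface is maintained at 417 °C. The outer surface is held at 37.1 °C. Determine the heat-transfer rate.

Q = 183 W

Treat each layer as a resistance in series:
  R_nickel alloy = (1/0.321 − 1/0.348)/(4πk) = 0.2417/(4π·11.6) = 0.001658 K/W
  R_ceramic fibre blanket = (1/0.348 − 1/0.776)/(4πk) = 1.585/(4π·0.0940) = 1.342 K/W
  R_perlite = (1/0.776 − 1/1.19)/(4πk) = 0.4483/(4π·0.0486) = 0.7341 K/W
ΣR = 0.001658 + 1.342 + 0.7341 = 2.078 K/W
Q = ΔT/ΣR = (417 °C − 37.1 °C)/2.078 = 183 W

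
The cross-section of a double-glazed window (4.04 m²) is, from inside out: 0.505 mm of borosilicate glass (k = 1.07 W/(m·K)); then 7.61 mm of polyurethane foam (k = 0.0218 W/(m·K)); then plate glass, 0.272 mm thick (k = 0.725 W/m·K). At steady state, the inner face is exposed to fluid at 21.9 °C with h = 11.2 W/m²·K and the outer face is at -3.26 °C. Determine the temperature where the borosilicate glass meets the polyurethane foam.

Treat each layer as a resistance in series:
  R_conv,in = 1/(hA) = 1/(11.2·4.04) = 0.02210 K/W
  R_borosilicate glass = L/(kA) = 5.05×10^-4/(1.07·4.04) = 1.168×10^-4 K/W
  R_polyurethane foam = L/(kA) = 0.00761/(0.0218·4.04) = 0.08641 K/W
  R_plate glass = L/(kA) = 2.72×10^-4/(0.725·4.04) = 9.286×10^-5 K/W
ΣR = 0.02210 + 1.168×10^-4 + 0.08641 + 9.286×10^-5 = 0.1087 K/W
Q = ΔT/ΣR = (21.9 °C − -3.26 °C)/0.1087 = 231.5 W
From the inner boundary to the borosilicate glass/polyurethane foam interface, ΣR_partial = 0.02222 K/W.
T_interface = T_in − Q·ΣR_partial = 21.9 °C − (231.5)(0.02222) = 16.8 °C

T = 16.8 °C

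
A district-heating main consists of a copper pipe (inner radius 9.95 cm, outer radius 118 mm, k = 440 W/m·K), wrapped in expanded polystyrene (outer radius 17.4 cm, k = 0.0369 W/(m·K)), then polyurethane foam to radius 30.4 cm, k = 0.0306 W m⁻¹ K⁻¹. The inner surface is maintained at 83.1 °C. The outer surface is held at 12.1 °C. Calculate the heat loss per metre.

Resistance network (inner→outer):
  R'_copper = ln(0.118/0.0995)/(2πk) = 0.1705/(2π·440) = 6.168×10^-5 m·K/W
  R'_expanded polystyrene = ln(0.174/0.118)/(2πk) = 0.3884/(2π·0.0369) = 1.675 m·K/W
  R'_polyurethane foam = ln(0.304/0.174)/(2πk) = 0.5580/(2π·0.0306) = 2.902 m·K/W
ΣR = 6.168×10^-5 + 1.675 + 2.902 = 4.577 m·K/W
Q' = ΔT/ΣR = (83.1 °C − 12.1 °C)/4.577 = 15.5 W/m

Q' = 15.5 W/m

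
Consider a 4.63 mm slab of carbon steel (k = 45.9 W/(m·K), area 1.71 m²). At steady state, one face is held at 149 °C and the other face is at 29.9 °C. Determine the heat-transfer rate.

Q = kA·ΔT/L = 45.9 × 1.71 × |149 °C − 29.9 °C| / 0.00463 = 2.02×10^6 W

Q = 2020 kW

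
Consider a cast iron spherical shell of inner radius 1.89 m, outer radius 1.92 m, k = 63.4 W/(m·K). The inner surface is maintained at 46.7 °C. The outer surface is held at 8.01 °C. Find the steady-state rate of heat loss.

Q = 4πk·ΔT/(1/r₁ − 1/r₂) = 4π × 63.4 × 38.69 / (1/1.89 − 1/1.92) = 3.73×10^6 W

Q = 3730 kW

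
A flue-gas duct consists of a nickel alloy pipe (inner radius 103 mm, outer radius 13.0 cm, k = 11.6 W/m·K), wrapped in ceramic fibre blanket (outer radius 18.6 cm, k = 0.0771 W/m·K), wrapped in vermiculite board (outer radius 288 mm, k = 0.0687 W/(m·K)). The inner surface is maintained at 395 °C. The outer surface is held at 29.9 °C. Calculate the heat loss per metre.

Treat each layer as a resistance in series:
  R'_nickel alloy = ln(0.130/0.103)/(2πk) = 0.2328/(2π·11.6) = 0.003194 m·K/W
  R'_ceramic fibre blanket = ln(0.186/0.130)/(2πk) = 0.3582/(2π·0.0771) = 0.7394 m·K/W
  R'_vermiculite board = ln(0.288/0.186)/(2πk) = 0.4372/(2π·0.0687) = 1.013 m·K/W
ΣR = 0.003194 + 0.7394 + 1.013 = 1.756 m·K/W
Q' = ΔT/ΣR = (395 °C − 29.9 °C)/1.756 = 208 W/m

Q' = 208 W/m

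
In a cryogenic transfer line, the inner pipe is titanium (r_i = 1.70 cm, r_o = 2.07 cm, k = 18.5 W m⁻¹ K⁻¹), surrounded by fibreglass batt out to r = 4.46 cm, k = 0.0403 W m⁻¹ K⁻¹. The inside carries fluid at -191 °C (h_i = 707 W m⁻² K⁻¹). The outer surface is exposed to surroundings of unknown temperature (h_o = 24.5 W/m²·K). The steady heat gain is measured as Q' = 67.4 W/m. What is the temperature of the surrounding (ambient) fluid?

Sum the resistances:
  R'_conv,in = 1/(2πr h) = 1/(2π·0.0170·707) = 0.01324 m·K/W
  R'_titanium = ln(0.0207/0.0170)/(2πk) = 0.1969/(2π·18.5) = 0.001694 m·K/W
  R'_fibreglass batt = ln(0.0446/0.0207)/(2πk) = 0.7676/(2π·0.0403) = 3.031 m·K/W
  R'_conv,out = 1/(2πr h) = 1/(2π·0.0446·24.5) = 0.1457 m·K/W
ΣR = 3.192 m·K/W
ΔT = Q'·ΣR = 67.4 × 3.192 = 215.1 K
Heat flows inward, so T_out = T_in + ΔT = -191 + 215.1 = 24.1 °C

T_out = 24.1 °C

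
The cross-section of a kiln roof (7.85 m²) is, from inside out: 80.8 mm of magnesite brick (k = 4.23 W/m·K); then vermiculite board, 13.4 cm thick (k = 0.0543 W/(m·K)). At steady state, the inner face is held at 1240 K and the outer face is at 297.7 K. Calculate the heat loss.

Q = 2970 W

Treat each layer as a resistance in series:
  R_magnesite brick = L/(kA) = 0.0808/(4.23·7.85) = 0.002433 K/W
  R_vermiculite board = L/(kA) = 0.134/(0.0543·7.85) = 0.3144 K/W
ΣR = 0.002433 + 0.3144 = 0.3168 K/W
Q = ΔT/ΣR = (1240 K − 297.7 K)/0.3168 = 2970 W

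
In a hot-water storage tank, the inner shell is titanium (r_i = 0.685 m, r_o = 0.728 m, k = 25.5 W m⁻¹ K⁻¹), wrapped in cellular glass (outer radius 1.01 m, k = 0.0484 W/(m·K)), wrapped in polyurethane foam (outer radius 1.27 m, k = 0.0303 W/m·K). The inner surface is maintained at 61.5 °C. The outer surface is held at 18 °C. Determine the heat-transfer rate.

Series thermal resistances, inner to outer:
  R_titanium = (1/0.685 − 1/0.728)/(4πk) = 0.08623/(4π·25.5) = 2.691×10^-4 K/W
  R_cellular glass = (1/0.728 − 1/1.01)/(4πk) = 0.3835/(4π·0.0484) = 0.6306 K/W
  R_polyurethane foam = (1/1.01 − 1/1.27)/(4πk) = 0.2027/(4π·0.0303) = 0.5323 K/W
ΣR = 2.691×10^-4 + 0.6306 + 0.5323 = 1.163 K/W
Q = ΔT/ΣR = (61.5 °C − 18 °C)/1.163 = 37.4 W

Q = 37.4 W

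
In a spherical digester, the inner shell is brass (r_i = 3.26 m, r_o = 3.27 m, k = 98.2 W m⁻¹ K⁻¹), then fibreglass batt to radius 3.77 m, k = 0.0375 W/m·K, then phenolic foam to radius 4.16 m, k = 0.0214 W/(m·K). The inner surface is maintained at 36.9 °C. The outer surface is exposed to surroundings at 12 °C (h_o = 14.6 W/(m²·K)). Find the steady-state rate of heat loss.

Q = 139 W

Resistance network (inner→outer):
  R_brass = (1/3.26 − 1/3.27)/(4πk) = 9.381×10^-4/(4π·98.2) = 7.602×10^-7 K/W
  R_fibreglass batt = (1/3.27 − 1/3.77)/(4πk) = 0.04056/(4π·0.0375) = 0.08607 K/W
  R_phenolic foam = (1/3.77 − 1/4.16)/(4πk) = 0.02487/(4π·0.0214) = 0.09247 K/W
  R_conv,out = 1/(4πr²h) = 1/(4π·4.16²·14.6) = 3.150×10^-4 K/W
ΣR = 7.602×10^-7 + 0.08607 + 0.09247 + 3.150×10^-4 = 0.1789 K/W
Q = ΔT/ΣR = (36.9 °C − 12 °C)/0.1789 = 139 W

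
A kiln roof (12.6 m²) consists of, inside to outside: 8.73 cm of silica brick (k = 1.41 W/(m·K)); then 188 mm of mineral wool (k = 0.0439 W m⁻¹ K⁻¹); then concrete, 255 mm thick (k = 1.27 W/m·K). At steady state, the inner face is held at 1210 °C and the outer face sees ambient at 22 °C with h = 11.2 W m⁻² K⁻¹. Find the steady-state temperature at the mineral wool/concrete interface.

Treat each layer as a resistance in series:
  R_silica brick = L/(kA) = 0.0873/(1.41·12.6) = 0.004914 K/W
  R_mineral wool = L/(kA) = 0.188/(0.0439·12.6) = 0.3399 K/W
  R_concrete = L/(kA) = 0.255/(1.27·12.6) = 0.01594 K/W
  R_conv,out = 1/(hA) = 1/(11.2·12.6) = 0.007086 K/W
ΣR = 0.004914 + 0.3399 + 0.01594 + 0.007086 = 0.3678 K/W
Q = ΔT/ΣR = (1210 °C − 22 °C)/0.3678 = 3230 W
From the inner boundary to the mineral wool/concrete interface, ΣR_partial = 0.3448 K/W.
T_interface = T_in − Q·ΣR_partial = 1210 °C − (3230)(0.3448) = 96 °C

T = 96 °C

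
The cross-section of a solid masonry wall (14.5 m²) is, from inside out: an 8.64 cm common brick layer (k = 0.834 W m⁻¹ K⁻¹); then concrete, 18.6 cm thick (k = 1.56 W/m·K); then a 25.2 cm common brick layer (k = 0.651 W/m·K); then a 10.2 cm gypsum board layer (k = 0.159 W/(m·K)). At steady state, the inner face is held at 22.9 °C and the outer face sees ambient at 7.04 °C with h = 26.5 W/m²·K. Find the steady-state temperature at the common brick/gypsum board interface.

Resistance network (inner→outer):
  R_common brick = L/(kA) = 0.0864/(0.834·14.5) = 0.007145 K/W
  R_concrete = L/(kA) = 0.186/(1.56·14.5) = 0.008223 K/W
  R_common brick = L/(kA) = 0.252/(0.651·14.5) = 0.02670 K/W
  R_gypsum board = L/(kA) = 0.102/(0.159·14.5) = 0.04424 K/W
  R_conv,out = 1/(hA) = 1/(26.5·14.5) = 0.002602 K/W
ΣR = 0.007145 + 0.008223 + 0.02670 + 0.04424 + 0.002602 = 0.08891 K/W
Q = ΔT/ΣR = (22.9 °C − 7.04 °C)/0.08891 = 178.4 W
From the inner boundary to the common brick/gypsum board interface, ΣR_partial = 0.04207 K/W.
T_interface = T_in − Q·ΣR_partial = 22.9 °C − (178.4)(0.04207) = 15.4 °C

T = 15.4 °C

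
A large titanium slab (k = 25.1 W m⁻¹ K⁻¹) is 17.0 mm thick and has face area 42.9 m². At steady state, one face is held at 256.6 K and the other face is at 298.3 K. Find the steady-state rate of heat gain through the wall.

Q = kA·ΔT/L = 25.1 × 42.9 × |256.6 K − 298.3 K| / 0.0170 = 2.64×10^6 W

Q = 2.64×10^6 W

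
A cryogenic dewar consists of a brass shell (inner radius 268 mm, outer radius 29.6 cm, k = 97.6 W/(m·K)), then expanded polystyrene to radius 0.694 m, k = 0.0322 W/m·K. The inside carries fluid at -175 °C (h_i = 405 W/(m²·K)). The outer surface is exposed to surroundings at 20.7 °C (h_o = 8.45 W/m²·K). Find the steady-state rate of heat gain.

Q = 40.7 W

Series thermal resistances, inner to outer:
  R_conv,in = 1/(4πr²h) = 1/(4π·0.268²·405) = 0.002736 K/W
  R_brass = (1/0.268 − 1/0.296)/(4πk) = 0.3530/(4π·97.6) = 2.878×10^-4 K/W
  R_expanded polystyrene = (1/0.296 − 1/0.694)/(4πk) = 1.937/(4π·0.0322) = 4.788 K/W
  R_conv,out = 1/(4πr²h) = 1/(4π·0.694²·8.45) = 0.01955 K/W
ΣR = 0.002736 + 2.878×10^-4 + 4.788 + 0.01955 = 4.811 K/W
Q = ΔT/ΣR = (-175 °C − 20.7 °C)/4.811 = -40.7 W
(Negative Q ⇒ heat flows inward; heat gain = 40.7 W.)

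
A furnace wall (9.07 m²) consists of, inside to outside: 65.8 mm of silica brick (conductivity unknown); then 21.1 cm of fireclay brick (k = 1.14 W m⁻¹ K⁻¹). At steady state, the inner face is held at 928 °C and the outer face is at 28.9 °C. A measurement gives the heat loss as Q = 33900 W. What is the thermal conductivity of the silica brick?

k = 1.19 W/m·K

ΣR = ΔT/Q = |928 − 28.9|/33900 = 0.02652 K/W
Known resistances:
  R_fireclay brick = L/(kA) = 0.211/(1.14·9.07) = 0.02041 K/W
R_silica brick = ΣR − ΣR_known = 0.02652 − 0.02041 = 0.006110 K/W
L/(kA) = 0.006110 ⇒ k = 0.0658/(0.006110·9.07) = 1.19 W/m·K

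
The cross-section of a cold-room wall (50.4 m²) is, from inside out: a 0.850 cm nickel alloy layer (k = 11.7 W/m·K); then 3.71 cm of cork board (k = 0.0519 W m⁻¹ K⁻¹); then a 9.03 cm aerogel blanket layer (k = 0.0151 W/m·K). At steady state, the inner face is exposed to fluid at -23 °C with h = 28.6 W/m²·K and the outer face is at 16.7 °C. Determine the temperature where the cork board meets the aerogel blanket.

T = -18.6 °C

Treat each layer as a resistance in series:
  R_conv,in = 1/(hA) = 1/(28.6·50.4) = 6.938×10^-4 K/W
  R_nickel alloy = L/(kA) = 0.00850/(11.7·50.4) = 1.441×10^-5 K/W
  R_cork board = L/(kA) = 0.0371/(0.0519·50.4) = 0.01418 K/W
  R_aerogel blanket = L/(kA) = 0.0903/(0.0151·50.4) = 0.1187 K/W
ΣR = 6.938×10^-4 + 1.441×10^-5 + 0.01418 + 0.1187 = 0.1336 K/W
Q = ΔT/ΣR = (-23 °C − 16.7 °C)/0.1336 = -297.2 W
From the inner boundary to the cork board/aerogel blanket interface, ΣR_partial = 0.01489 K/W.
T_interface = T_in − Q·ΣR_partial = -23 °C − (-297.2)(0.01489) = -18.6 °C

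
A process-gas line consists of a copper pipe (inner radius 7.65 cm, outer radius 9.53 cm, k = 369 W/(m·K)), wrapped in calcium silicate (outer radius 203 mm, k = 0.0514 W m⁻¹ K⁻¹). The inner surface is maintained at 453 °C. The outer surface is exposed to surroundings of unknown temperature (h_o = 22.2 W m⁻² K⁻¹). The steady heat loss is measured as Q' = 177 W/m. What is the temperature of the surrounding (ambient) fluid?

Sum the resistances:
  R'_copper = ln(0.0953/0.0765)/(2πk) = 0.2197/(2π·369) = 9.478×10^-5 m·K/W
  R'_calcium silicate = ln(0.203/0.0953)/(2πk) = 0.7562/(2π·0.0514) = 2.341 m·K/W
  R'_conv,out = 1/(2πr h) = 1/(2π·0.203·22.2) = 0.03532 m·K/W
ΣR = 2.377 m·K/W
ΔT = Q'·ΣR = 177 × 2.377 = 420.7 K
Heat flows outward, so T_out = T_in − ΔT = 453 − 420.7 = 32.3 °C

T_out = 32.3 °C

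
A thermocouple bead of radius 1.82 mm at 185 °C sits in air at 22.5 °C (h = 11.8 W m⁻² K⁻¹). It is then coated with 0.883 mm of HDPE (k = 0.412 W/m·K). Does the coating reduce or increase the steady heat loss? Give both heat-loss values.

increases: 0.0798 → 0.170 W

Critical radius for a sphere: r_cr = 2k/h = 0.0698 m = 6.98 cm.
Outer radius after coating: r₂ = 0.00182 + 8.83×10^-4 = 0.002703 m.
Since r₁ < r_cr and r₂ ≤ r_cr, the coating moves toward the maximum at r_cr — heat loss rises.
Bare: R = 1/(4πr₁²h) = 2036 K/W; Q = 162.5/2036 = 0.0798 W.
Coated: R = R_cond + R_conv = 957.7 K/W; Q = 162.5/957.7 = 0.170 W.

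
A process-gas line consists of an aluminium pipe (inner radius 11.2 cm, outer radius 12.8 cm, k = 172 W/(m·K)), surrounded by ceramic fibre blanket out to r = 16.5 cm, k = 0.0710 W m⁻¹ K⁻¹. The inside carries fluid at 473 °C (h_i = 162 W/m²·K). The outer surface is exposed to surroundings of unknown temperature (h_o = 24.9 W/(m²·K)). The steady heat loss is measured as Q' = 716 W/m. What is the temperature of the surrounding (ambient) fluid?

Series resistances:
  R'_conv,in = 1/(2πr h) = 1/(2π·0.112·162) = 0.008772 m·K/W
  R'_aluminium = ln(0.128/0.112)/(2πk) = 0.1335/(2π·172) = 1.236×10^-4 m·K/W
  R'_ceramic fibre blanket = ln(0.165/0.128)/(2πk) = 0.2539/(2π·0.0710) = 0.5692 m·K/W
  R'_conv,out = 1/(2πr h) = 1/(2π·0.165·24.9) = 0.03874 m·K/W
ΣR = 0.6168 m·K/W
ΔT = Q'·ΣR = 716 × 0.6168 = 441.6 K
Heat flows outward, so T_out = T_in − ΔT = 473 − 441.6 = 31.4 °C

T_out = 31.4 °C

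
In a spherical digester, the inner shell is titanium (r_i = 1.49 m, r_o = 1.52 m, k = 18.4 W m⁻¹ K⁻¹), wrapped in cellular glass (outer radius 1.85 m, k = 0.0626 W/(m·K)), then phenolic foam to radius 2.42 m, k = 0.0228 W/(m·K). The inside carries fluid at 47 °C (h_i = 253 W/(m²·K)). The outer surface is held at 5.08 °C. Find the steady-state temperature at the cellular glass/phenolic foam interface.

Resistance network (inner→outer):
  R_conv,in = 1/(4πr²h) = 1/(4π·1.49²·253) = 1.417×10^-4 K/W
  R_titanium = (1/1.49 − 1/1.52)/(4πk) = 0.01325/(4π·18.4) = 5.729×10^-5 K/W
  R_cellular glass = (1/1.52 − 1/1.85)/(4πk) = 0.1174/(4π·0.0626) = 0.1492 K/W
  R_phenolic foam = (1/1.85 − 1/2.42)/(4πk) = 0.1273/(4π·0.0228) = 0.4444 K/W
ΣR = 1.417×10^-4 + 5.729×10^-5 + 0.1492 + 0.4444 = 0.5938 K/W
Q = ΔT/ΣR = (47 °C − 5.08 °C)/0.5938 = 70.60 W
From the inner boundary to the cellular glass/phenolic foam interface, ΣR_partial = 0.1494 K/W.
T_interface = T_in − Q·ΣR_partial = 47 °C − (70.60)(0.1494) = 36.5 °C

T = 36.5 °C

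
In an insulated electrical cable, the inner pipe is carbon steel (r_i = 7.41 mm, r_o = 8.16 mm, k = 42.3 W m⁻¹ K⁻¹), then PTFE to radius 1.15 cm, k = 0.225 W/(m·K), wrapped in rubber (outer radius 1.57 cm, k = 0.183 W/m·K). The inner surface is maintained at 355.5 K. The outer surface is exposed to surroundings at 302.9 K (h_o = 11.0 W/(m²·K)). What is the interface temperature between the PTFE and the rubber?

T = 346.6 K

Resistance network (inner→outer):
  R'_carbon steel = ln(0.00816/0.00741)/(2πk) = 0.09641/(2π·42.3) = 3.628×10^-4 m·K/W
  R'_PTFE = ln(0.0115/0.00816)/(2πk) = 0.3431/(2π·0.225) = 0.2427 m·K/W
  R'_rubber = ln(0.0157/0.0115)/(2πk) = 0.3113/(2π·0.183) = 0.2707 m·K/W
  R'_conv,out = 1/(2πr h) = 1/(2π·0.0157·11.0) = 0.9216 m·K/W
ΣR = 3.628×10^-4 + 0.2427 + 0.2707 + 0.9216 = 1.435 m·K/W
Q' = ΔT/ΣR = (355.5 K − 302.9 K)/1.435 = 36.66 W/m
From the inner boundary to the PTFE/rubber interface, ΣR_partial = 0.2431 m·K/W.
T_interface = T_in − Q'·ΣR_partial = 355.5 K − (36.66)(0.2431) = 346.6 K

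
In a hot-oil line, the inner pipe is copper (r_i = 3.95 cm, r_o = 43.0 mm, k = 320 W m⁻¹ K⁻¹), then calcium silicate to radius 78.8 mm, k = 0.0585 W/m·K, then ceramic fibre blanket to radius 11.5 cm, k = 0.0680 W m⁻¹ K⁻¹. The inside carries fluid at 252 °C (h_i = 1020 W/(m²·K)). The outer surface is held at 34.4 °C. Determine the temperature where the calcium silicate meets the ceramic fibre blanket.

T = 110 °C

Treat each layer as a resistance in series:
  R'_conv,in = 1/(2πr h) = 1/(2π·0.0395·1020) = 0.003950 m·K/W
  R'_copper = ln(0.0430/0.0395)/(2πk) = 0.08490/(2π·320) = 4.223×10^-5 m·K/W
  R'_calcium silicate = ln(0.0788/0.0430)/(2πk) = 0.6057/(2π·0.0585) = 1.648 m·K/W
  R'_ceramic fibre blanket = ln(0.115/0.0788)/(2πk) = 0.3780/(2π·0.0680) = 0.8848 m·K/W
ΣR = 0.003950 + 4.223×10^-5 + 1.648 + 0.8848 = 2.537 m·K/W
Q' = ΔT/ΣR = (252 °C − 34.4 °C)/2.537 = 85.77 W/m
From the inner boundary to the calcium silicate/ceramic fibre blanket interface, ΣR_partial = 1.652 m·K/W.
T_interface = T_in − Q'·ΣR_partial = 252 °C − (85.77)(1.652) = 110 °C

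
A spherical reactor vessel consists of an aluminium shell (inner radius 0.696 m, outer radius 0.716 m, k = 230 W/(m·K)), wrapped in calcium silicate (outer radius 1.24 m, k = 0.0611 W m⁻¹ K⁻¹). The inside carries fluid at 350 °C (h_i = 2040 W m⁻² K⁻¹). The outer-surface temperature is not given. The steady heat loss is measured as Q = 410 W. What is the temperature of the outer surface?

T_out = 34.8 °C

Series resistances:
  R_conv,in = 1/(4πr²h) = 1/(4π·0.696²·2040) = 8.053×10^-5 K/W
  R_aluminium = (1/0.696 − 1/0.716)/(4πk) = 0.04013/(4π·230) = 1.389×10^-5 K/W
  R_calcium silicate = (1/0.716 − 1/1.24)/(4πk) = 0.5902/(4π·0.0611) = 0.7687 K/W
ΣR = 0.7688 K/W
ΔT = Q·ΣR = 410 × 0.7688 = 315.2 K
Heat flows outward, so T_out = T_in − ΔT = 350 − 315.2 = 34.8 °C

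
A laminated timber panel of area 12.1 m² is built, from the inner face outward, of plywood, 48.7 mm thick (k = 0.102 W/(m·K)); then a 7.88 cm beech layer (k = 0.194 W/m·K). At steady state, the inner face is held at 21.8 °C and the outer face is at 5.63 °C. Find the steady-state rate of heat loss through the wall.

Q = 221 W

Series thermal resistances, inner to outer:
  R_plywood = L/(kA) = 0.0487/(0.102·12.1) = 0.03946 K/W
  R_beech = L/(kA) = 0.0788/(0.194·12.1) = 0.03357 K/W
ΣR = 0.03946 + 0.03357 = 0.07303 K/W
Q = ΔT/ΣR = (21.8 °C − 5.63 °C)/0.07303 = 221 W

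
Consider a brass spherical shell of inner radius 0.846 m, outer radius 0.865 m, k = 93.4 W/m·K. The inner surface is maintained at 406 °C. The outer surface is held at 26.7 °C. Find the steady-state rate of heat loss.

Q = 1.71×10^7 W

Q = 4πk·ΔT/(1/r₁ − 1/r₂) = 4π × 93.4 × 379.3 / (1/0.846 − 1/0.865) = 1.71×10^7 W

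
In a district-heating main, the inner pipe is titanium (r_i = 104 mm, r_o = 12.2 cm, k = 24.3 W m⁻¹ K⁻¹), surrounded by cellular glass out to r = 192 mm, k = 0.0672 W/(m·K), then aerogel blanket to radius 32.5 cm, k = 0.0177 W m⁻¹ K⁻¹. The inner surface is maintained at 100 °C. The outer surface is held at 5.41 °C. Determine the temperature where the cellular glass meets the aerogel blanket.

Series thermal resistances, inner to outer:
  R'_titanium = ln(0.122/0.104)/(2πk) = 0.1596/(2π·24.3) = 0.001046 m·K/W
  R'_cellular glass = ln(0.192/0.122)/(2πk) = 0.4535/(2π·0.0672) = 1.074 m·K/W
  R'_aerogel blanket = ln(0.325/0.192)/(2πk) = 0.5263/(2π·0.0177) = 4.733 m·K/W
ΣR = 0.001046 + 1.074 + 4.733 = 5.808 m·K/W
Q' = ΔT/ΣR = (100 °C − 5.41 °C)/5.808 = 16.29 W/m
From the inner boundary to the cellular glass/aerogel blanket interface, ΣR_partial = 1.075 m·K/W.
T_interface = T_in − Q'·ΣR_partial = 100 °C − (16.29)(1.075) = 82.5 °C

T = 82.5 °C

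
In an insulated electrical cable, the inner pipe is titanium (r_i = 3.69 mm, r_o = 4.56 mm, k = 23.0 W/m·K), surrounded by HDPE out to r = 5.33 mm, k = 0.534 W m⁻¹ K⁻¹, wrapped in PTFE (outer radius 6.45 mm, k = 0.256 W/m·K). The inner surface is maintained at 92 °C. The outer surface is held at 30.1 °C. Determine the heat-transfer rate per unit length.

Q' = 372 W/m

Series thermal resistances, inner to outer:
  R'_titanium = ln(0.00456/0.00369)/(2πk) = 0.2117/(2π·23.0) = 0.001465 m·K/W
  R'_HDPE = ln(0.00533/0.00456)/(2πk) = 0.1560/(2π·0.534) = 0.04650 m·K/W
  R'_PTFE = ln(0.00645/0.00533)/(2πk) = 0.1907/(2π·0.256) = 0.1186 m·K/W
ΣR = 0.001465 + 0.04650 + 0.1186 = 0.1666 m·K/W
Q' = ΔT/ΣR = (92 °C − 30.1 °C)/0.1666 = 372 W/m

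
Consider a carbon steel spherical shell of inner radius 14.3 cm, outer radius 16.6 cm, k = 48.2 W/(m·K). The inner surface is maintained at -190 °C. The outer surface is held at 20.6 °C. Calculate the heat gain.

Q = 4πk·ΔT/(1/r₁ − 1/r₂) = 4π × 48.2 × 210.6 / (1/0.143 − 1/0.166) = 1.32×10^5 W

Q = 1.32×10^5 W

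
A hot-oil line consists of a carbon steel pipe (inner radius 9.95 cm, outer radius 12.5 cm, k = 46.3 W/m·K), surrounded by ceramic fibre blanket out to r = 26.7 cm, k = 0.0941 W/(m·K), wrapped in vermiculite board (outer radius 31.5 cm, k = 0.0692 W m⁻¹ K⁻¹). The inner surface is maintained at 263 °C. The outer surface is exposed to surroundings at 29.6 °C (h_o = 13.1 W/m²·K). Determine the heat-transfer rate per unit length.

Series thermal resistances, inner to outer:
  R'_carbon steel = ln(0.125/0.0995)/(2πk) = 0.2282/(2π·46.3) = 7.843×10^-4 m·K/W
  R'_ceramic fibre blanket = ln(0.267/0.125)/(2πk) = 0.7589/(2π·0.0941) = 1.284 m·K/W
  R'_vermiculite board = ln(0.315/0.267)/(2πk) = 0.1653/(2π·0.0692) = 0.3802 m·K/W
  R'_conv,out = 1/(2πr h) = 1/(2π·0.315·13.1) = 0.03857 m·K/W
ΣR = 7.843×10^-4 + 1.284 + 0.3802 + 0.03857 = 1.704 m·K/W
Q' = ΔT/ΣR = (263 °C − 29.6 °C)/1.704 = 137 W/m

Q' = 137 W/m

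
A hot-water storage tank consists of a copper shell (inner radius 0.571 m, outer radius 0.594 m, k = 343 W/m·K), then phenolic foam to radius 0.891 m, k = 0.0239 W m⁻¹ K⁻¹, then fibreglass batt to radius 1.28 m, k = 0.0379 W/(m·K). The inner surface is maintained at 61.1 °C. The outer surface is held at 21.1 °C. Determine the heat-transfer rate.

Series thermal resistances, inner to outer:
  R_copper = (1/0.571 − 1/0.594)/(4πk) = 0.06781/(4π·343) = 1.573×10^-5 K/W
  R_phenolic foam = (1/0.594 − 1/0.891)/(4πk) = 0.5612/(4π·0.0239) = 1.868 K/W
  R_fibreglass batt = (1/0.891 − 1/1.28)/(4πk) = 0.3411/(4π·0.0379) = 0.7162 K/W
ΣR = 1.573×10^-5 + 1.868 + 0.7162 = 2.584 K/W
Q = ΔT/ΣR = (61.1 °C − 21.1 °C)/2.584 = 15.5 W

Q = 15.5 W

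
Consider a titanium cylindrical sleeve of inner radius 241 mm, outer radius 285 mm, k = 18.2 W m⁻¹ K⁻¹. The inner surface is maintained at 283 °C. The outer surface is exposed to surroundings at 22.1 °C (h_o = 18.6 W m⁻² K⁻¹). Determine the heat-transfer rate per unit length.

Q' = 8290 W/m

Resistance network (inner→outer):
  R'_titanium = ln(0.285/0.241)/(2πk) = 0.1677/(2π·18.2) = 0.001466 m·K/W
  R'_conv,out = 1/(2πr h) = 1/(2π·0.285·18.6) = 0.03002 m·K/W
ΣR = 0.001466 + 0.03002 = 0.03149 m·K/W
Q' = ΔT/ΣR = (283 °C − 22.1 °C)/0.03149 = 8290 W/m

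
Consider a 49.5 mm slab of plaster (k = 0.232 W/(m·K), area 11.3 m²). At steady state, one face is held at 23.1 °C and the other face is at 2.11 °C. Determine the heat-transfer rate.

Q = kA·ΔT/L = 0.232 × 11.3 × |23.1 °C − 2.11 °C| / 0.0495 = 1110 W

Q = 1110 W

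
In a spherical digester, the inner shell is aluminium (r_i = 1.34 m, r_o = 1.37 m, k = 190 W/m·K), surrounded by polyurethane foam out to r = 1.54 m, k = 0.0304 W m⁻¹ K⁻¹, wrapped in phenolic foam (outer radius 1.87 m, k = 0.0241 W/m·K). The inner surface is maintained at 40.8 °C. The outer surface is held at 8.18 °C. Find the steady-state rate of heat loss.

Q = 55.4 W

Series thermal resistances, inner to outer:
  R_aluminium = (1/1.34 − 1/1.37)/(4πk) = 0.01634/(4π·190) = 6.844×10^-6 K/W
  R_polyurethane foam = (1/1.37 − 1/1.54)/(4πk) = 0.08058/(4π·0.0304) = 0.2109 K/W
  R_phenolic foam = (1/1.54 − 1/1.87)/(4πk) = 0.1146/(4π·0.0241) = 0.3784 K/W
ΣR = 6.844×10^-6 + 0.2109 + 0.3784 = 0.5893 K/W
Q = ΔT/ΣR = (40.8 °C − 8.18 °C)/0.5893 = 55.4 W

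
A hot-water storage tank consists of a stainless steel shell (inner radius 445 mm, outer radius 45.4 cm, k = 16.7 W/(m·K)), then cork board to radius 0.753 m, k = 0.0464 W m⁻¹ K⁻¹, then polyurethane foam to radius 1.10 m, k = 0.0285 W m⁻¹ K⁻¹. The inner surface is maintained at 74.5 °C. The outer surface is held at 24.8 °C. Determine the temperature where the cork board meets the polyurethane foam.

T = 46.6 °C

Series thermal resistances, inner to outer:
  R_stainless steel = (1/0.445 − 1/0.454)/(4πk) = 0.04455/(4π·16.7) = 2.123×10^-4 K/W
  R_cork board = (1/0.454 − 1/0.753)/(4πk) = 0.8746/(4π·0.0464) = 1.500 K/W
  R_polyurethane foam = (1/0.753 − 1/1.10)/(4πk) = 0.4189/(4π·0.0285) = 1.170 K/W
ΣR = 2.123×10^-4 + 1.500 + 1.170 = 2.670 K/W
Q = ΔT/ΣR = (74.5 °C − 24.8 °C)/2.670 = 18.61 W
From the inner boundary to the cork board/polyurethane foam interface, ΣR_partial = 1.500 K/W.
T_interface = T_in − Q·ΣR_partial = 74.5 °C − (18.61)(1.500) = 46.6 °C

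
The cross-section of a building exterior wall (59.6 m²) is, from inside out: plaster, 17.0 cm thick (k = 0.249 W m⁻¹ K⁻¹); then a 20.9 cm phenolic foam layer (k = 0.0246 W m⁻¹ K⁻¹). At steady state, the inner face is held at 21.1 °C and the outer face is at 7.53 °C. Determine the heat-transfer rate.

Q = 88.1 W

Resistance network (inner→outer):
  R_plaster = L/(kA) = 0.170/(0.249·59.6) = 0.01146 K/W
  R_phenolic foam = L/(kA) = 0.209/(0.0246·59.6) = 0.1425 K/W
ΣR = 0.01146 + 0.1425 = 0.1540 K/W
Q = ΔT/ΣR = (21.1 °C − 7.53 °C)/0.1540 = 88.1 W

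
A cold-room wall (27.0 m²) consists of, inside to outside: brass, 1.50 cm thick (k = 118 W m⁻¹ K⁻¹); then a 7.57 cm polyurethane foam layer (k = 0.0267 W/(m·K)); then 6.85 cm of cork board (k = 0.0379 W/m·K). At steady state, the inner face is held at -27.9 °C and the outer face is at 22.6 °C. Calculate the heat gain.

Q = 294 W

Series thermal resistances, inner to outer:
  R_brass = L/(kA) = 0.0150/(118·27.0) = 4.708×10^-6 K/W
  R_polyurethane foam = L/(kA) = 0.0757/(0.0267·27.0) = 0.1050 K/W
  R_cork board = L/(kA) = 0.0685/(0.0379·27.0) = 0.06694 K/W
ΣR = 4.708×10^-6 + 0.1050 + 0.06694 = 0.1719 K/W
Q = ΔT/ΣR = (-27.9 °C − 22.6 °C)/0.1719 = -294 W
(Negative Q ⇒ heat flows inward; heat gain = 294 W.)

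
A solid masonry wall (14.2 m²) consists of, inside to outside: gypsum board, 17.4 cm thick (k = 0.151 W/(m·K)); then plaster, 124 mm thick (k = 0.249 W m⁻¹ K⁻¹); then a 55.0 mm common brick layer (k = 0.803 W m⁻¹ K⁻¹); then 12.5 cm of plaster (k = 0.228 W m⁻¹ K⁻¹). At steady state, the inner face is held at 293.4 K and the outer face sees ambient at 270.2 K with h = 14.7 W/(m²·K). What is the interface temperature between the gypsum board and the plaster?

Series thermal resistances, inner to outer:
  R_gypsum board = L/(kA) = 0.174/(0.151·14.2) = 0.08115 K/W
  R_plaster = L/(kA) = 0.124/(0.249·14.2) = 0.03507 K/W
  R_common brick = L/(kA) = 0.0550/(0.803·14.2) = 0.004823 K/W
  R_plaster = L/(kA) = 0.125/(0.228·14.2) = 0.03861 K/W
  R_conv,out = 1/(hA) = 1/(14.7·14.2) = 0.004791 K/W
ΣR = 0.08115 + 0.03507 + 0.004823 + 0.03861 + 0.004791 = 0.1644 K/W
Q = ΔT/ΣR = (293.4 K − 270.2 K)/0.1644 = 141.1 W
From the inner boundary to the gypsum board/plaster interface, ΣR_partial = 0.08115 K/W.
T_interface = T_in − Q·ΣR_partial = 293.4 K − (141.1)(0.08115) = 281.95 K

T = 281.95 K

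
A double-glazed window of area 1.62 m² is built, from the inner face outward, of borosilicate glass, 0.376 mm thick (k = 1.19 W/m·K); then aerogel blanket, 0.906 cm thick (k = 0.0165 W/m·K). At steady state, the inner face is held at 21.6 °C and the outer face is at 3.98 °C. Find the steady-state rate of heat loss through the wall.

Q = 52.0 W

Treat each layer as a resistance in series:
  R_borosilicate glass = L/(kA) = 3.76×10^-4/(1.19·1.62) = 1.950×10^-4 K/W
  R_aerogel blanket = L/(kA) = 0.00906/(0.0165·1.62) = 0.3389 K/W
ΣR = 1.950×10^-4 + 0.3389 = 0.3391 K/W
Q = ΔT/ΣR = (21.6 °C − 3.98 °C)/0.3391 = 52.0 W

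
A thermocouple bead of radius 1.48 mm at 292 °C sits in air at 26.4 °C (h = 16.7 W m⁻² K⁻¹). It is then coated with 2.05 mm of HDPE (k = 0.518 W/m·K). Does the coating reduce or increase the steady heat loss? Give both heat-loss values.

increases: 0.122 → 0.600 W

Critical radius for a sphere: r_cr = 2k/h = 0.0620 m = 6.20 cm.
Outer radius after coating: r₂ = 0.00148 + 0.00205 = 0.00353 m.
Since r₁ < r_cr and r₂ ≤ r_cr, the coating moves toward the maximum at r_cr — heat loss rises.
Bare: R = 1/(4πr₁²h) = 2175 K/W; Q = 265.6/2175 = 0.122 W.
Coated: R = R_cond + R_conv = 442.7 K/W; Q = 265.6/442.7 = 0.600 W.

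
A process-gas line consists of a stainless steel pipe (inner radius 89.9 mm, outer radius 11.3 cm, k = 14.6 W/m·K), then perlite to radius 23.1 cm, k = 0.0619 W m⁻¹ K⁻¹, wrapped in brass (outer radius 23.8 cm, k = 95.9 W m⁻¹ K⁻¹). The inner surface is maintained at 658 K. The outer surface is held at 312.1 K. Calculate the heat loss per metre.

Q' = 188 W/m

Series thermal resistances, inner to outer:
  R'_stainless steel = ln(0.113/0.0899)/(2πk) = 0.2287/(2π·14.6) = 0.002493 m·K/W
  R'_perlite = ln(0.231/0.113)/(2πk) = 0.7150/(2π·0.0619) = 1.838 m·K/W
  R'_brass = ln(0.238/0.231)/(2πk) = 0.02985/(2π·95.9) = 4.954×10^-5 m·K/W
ΣR = 0.002493 + 1.838 + 4.954×10^-5 = 1.841 m·K/W
Q' = ΔT/ΣR = (658 K − 312.1 K)/1.841 = 188 W/m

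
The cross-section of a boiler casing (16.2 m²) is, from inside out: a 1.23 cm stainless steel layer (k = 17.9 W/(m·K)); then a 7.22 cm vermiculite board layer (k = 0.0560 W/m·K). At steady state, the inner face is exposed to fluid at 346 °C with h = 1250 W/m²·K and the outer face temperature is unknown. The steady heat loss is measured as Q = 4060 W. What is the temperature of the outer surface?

T_out = 22.5 °C

Series resistances:
  R_conv,in = 1/(hA) = 1/(1250·16.2) = 4.938×10^-5 K/W
  R_stainless steel = L/(kA) = 0.0123/(17.9·16.2) = 4.242×10^-5 K/W
  R_vermiculite board = L/(kA) = 0.0722/(0.0560·16.2) = 0.07959 K/W
ΣR = 0.07968 K/W
ΔT = Q·ΣR = 4060 × 0.07968 = 323.5 K
Heat flows outward, so T_out = T_in − ΔT = 346 − 323.5 = 22.5 °C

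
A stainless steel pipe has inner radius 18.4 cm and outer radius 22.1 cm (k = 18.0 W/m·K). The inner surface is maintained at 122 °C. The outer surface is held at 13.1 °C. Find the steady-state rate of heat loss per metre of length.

Q' = 67.2 kW/m

Q' = 2πk·ΔT/ln(r₂/r₁) = 2π × 18.0 × 108.9 / ln(0.221/0.184) = 67200 W/m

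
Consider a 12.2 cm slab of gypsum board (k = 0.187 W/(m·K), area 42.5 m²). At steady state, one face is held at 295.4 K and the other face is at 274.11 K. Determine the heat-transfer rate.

Q = kA·ΔT/L = 0.187 × 42.5 × |295.4 K − 274.11 K| / 0.122 = 1390 W

Q = 1390 W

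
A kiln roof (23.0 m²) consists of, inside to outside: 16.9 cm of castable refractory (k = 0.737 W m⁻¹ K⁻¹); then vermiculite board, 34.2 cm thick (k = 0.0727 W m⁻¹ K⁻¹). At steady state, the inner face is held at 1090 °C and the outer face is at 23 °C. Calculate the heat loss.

Series thermal resistances, inner to outer:
  R_castable refractory = L/(kA) = 0.169/(0.737·23.0) = 0.009970 K/W
  R_vermiculite board = L/(kA) = 0.342/(0.0727·23.0) = 0.2045 K/W
ΣR = 0.009970 + 0.2045 = 0.2145 K/W
Q = ΔT/ΣR = (1090 °C − 23 °C)/0.2145 = 4970 W

Q = 4970 W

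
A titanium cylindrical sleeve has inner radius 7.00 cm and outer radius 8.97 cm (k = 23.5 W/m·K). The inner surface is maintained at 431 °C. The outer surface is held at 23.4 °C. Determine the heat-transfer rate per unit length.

Q' = 2πk·ΔT/ln(r₂/r₁) = 2π × 23.5 × 407.6 / ln(0.0897/0.0700) = 2.43×10^5 W/m

Q' = 243 kW/m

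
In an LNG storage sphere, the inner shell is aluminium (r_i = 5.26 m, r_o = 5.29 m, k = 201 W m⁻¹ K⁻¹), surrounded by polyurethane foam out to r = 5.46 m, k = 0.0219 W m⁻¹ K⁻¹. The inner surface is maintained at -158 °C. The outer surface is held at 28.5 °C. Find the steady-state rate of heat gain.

Q = 8.72 kW

Treat each layer as a resistance in series:
  R_aluminium = (1/5.26 − 1/5.29)/(4πk) = 0.001078/(4π·201) = 4.268×10^-7 K/W
  R_polyurethane foam = (1/5.29 − 1/5.46)/(4πk) = 0.005886/(4π·0.0219) = 0.02139 K/W
ΣR = 4.268×10^-7 + 0.02139 = 0.02139 K/W
Q = ΔT/ΣR = (-158 °C − 28.5 °C)/0.02139 = -8720 W
(Negative Q ⇒ heat flows inward; heat gain = 8720 W.)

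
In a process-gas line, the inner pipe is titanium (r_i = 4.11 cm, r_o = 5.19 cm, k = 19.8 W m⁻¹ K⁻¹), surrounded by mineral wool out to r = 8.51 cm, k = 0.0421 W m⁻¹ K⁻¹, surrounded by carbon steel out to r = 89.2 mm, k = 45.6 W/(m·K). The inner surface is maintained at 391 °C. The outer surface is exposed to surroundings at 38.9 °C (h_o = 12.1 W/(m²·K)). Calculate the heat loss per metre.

Resistance network (inner→outer):
  R'_titanium = ln(0.0519/0.0411)/(2πk) = 0.2333/(2π·19.8) = 0.001875 m·K/W
  R'_mineral wool = ln(0.0851/0.0519)/(2πk) = 0.4945/(2π·0.0421) = 1.869 m·K/W
  R'_carbon steel = ln(0.0892/0.0851)/(2πk) = 0.04705/(2π·45.6) = 1.642×10^-4 m·K/W
  R'_conv,out = 1/(2πr h) = 1/(2π·0.0892·12.1) = 0.1475 m·K/W
ΣR = 0.001875 + 1.869 + 1.642×10^-4 + 0.1475 = 2.019 m·K/W
Q' = ΔT/ΣR = (391 °C − 38.9 °C)/2.019 = 174 W/m

Q' = 174 W/m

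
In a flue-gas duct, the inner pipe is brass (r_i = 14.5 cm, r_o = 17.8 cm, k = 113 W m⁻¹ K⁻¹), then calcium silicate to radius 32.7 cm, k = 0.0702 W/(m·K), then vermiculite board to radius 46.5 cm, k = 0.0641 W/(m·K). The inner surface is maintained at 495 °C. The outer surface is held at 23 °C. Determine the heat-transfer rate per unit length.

Resistance network (inner→outer):
  R'_brass = ln(0.178/0.145)/(2πk) = 0.2050/(2π·113) = 2.888×10^-4 m·K/W
  R'_calcium silicate = ln(0.327/0.178)/(2πk) = 0.6082/(2π·0.0702) = 1.379 m·K/W
  R'_vermiculite board = ln(0.465/0.327)/(2πk) = 0.3521/(2π·0.0641) = 0.8742 m·K/W
ΣR = 2.888×10^-4 + 1.379 + 0.8742 = 2.253 m·K/W
Q' = ΔT/ΣR = (495 °C − 23 °C)/2.253 = 209 W/m

Q' = 209 W/m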